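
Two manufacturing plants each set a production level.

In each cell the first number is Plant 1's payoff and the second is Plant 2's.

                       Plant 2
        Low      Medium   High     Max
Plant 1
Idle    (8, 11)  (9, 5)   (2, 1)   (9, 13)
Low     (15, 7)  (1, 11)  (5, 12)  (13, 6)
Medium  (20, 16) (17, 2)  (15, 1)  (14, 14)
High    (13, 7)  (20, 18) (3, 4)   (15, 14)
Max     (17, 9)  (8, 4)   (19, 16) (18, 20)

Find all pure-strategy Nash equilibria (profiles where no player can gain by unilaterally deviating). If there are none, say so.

Check each profile: it is a Nash equilibrium iff no player can strictly gain by switching unilaterally.
(Idle, Low): Plant 1 can switch to Low (8 → 15). Not NE.
(Idle, Medium): Plant 1 can switch to Medium (9 → 17). Not NE.
(Idle, High): Plant 1 can switch to Low (2 → 5). Not NE.
(Idle, Max): Plant 1 can switch to Low (9 → 13). Not NE.
(Low, Low): Plant 1 can switch to Medium (15 → 20). Not NE.
(Low, Medium): Plant 1 can switch to Idle (1 → 9). Not NE.
(Low, High): Plant 1 can switch to Medium (5 → 15). Not NE.
(Low, Max): Plant 1 can switch to Medium (13 → 14). Not NE.
(Medium, Low): Plant 1 gets 20, best alternative 17; Plant 2 gets 16, best alternative 14. No profitable deviation — NE.
(High, Medium): Plant 1 gets 20, best alternative 17; Plant 2 gets 18, best alternative 14. No profitable deviation — NE.
(Max, Max): Plant 1 gets 18, best alternative 15; Plant 2 gets 20, best alternative 16. No profitable deviation — NE.
(The remaining 9 profiles each have a profitable deviation by the same check.)

(Medium, Low) and (High, Medium) and (Max, Max)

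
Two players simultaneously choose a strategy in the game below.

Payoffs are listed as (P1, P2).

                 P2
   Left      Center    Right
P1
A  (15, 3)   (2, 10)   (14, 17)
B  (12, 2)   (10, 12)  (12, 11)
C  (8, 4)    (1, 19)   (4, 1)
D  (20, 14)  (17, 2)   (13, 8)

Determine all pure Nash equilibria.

For each strategy profile, look for a profitable unilateral deviation.
(A, Left): P1 can switch to D (15 → 20). Not NE.
(A, Center): P1 can switch to B (2 → 10). Not NE.
(A, Right): P1 gets 14, best alternative 13; P2 gets 17, best alternative 10. No profitable deviation — NE.
(B, Left): P1 can switch to A (12 → 15). Not NE.
(B, Center): P1 can switch to D (10 → 17). Not NE.
(B, Right): P1 can switch to A (12 → 14). Not NE.
(C, Left): P1 can switch to A (8 → 15). Not NE.
(C, Center): P1 can switch to A (1 → 2). Not NE.
(C, Right): P1 can switch to A (4 → 14). Not NE.
(D, Left): P1 gets 20, best alternative 15; P2 gets 14, best alternative 8. No profitable deviation — NE.
(D, Center): P2 can switch to Left (2 → 14). Not NE.
(D, Right): P1 can switch to A (13 → 14). Not NE.

The pure Nash equilibria are (A, Right); (D, Left).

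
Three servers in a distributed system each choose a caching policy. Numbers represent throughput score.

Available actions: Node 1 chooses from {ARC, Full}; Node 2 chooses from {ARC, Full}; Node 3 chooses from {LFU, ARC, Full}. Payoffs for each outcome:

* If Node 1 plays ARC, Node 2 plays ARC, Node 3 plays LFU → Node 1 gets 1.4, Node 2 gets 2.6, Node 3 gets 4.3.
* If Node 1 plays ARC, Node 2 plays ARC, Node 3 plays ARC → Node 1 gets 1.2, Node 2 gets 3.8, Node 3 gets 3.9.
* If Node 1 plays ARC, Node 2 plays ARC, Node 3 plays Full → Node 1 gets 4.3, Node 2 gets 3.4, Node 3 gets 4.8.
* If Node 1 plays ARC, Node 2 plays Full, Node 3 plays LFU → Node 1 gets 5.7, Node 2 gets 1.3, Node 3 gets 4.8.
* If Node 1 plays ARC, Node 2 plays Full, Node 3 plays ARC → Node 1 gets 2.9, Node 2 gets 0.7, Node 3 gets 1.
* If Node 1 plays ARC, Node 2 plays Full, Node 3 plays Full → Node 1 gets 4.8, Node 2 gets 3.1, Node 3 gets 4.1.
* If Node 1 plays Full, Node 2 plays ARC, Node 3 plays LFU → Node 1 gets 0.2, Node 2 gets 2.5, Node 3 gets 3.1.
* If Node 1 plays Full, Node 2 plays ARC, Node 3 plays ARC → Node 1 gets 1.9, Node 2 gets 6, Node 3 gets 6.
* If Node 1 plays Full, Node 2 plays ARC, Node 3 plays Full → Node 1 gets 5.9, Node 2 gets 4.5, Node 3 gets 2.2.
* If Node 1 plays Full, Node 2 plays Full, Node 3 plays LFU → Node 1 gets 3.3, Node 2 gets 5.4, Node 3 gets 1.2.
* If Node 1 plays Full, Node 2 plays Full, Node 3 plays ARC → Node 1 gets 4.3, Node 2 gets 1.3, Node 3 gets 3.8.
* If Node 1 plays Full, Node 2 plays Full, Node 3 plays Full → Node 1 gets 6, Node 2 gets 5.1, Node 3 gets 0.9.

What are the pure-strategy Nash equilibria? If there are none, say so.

Pure NE: (Full, ARC, ARC)

Node 1 against (ARC, LFU): payoffs 1.4, 0.2 → best response ARC.
Node 1 against (ARC, ARC): payoffs 1.2, 1.9 → best response Full.
Node 1 against (ARC, Full): payoffs 4.3, 5.9 → best response Full.
Node 1 against (Full, LFU): payoffs 5.7, 3.3 → best response ARC.
Node 1 against (Full, ARC): payoffs 2.9, 4.3 → best response Full.
Node 1 against (Full, Full): payoffs 4.8, 6 → best response Full.
Node 2 against (ARC, LFU): payoffs 2.6, 1.3 → best response ARC.
Node 2 against (ARC, ARC): payoffs 3.8, 0.7 → best response ARC.
Node 2 against (ARC, Full): payoffs 3.4, 3.1 → best response ARC.
Node 2 against (Full, LFU): payoffs 2.5, 5.4 → best response Full.
Node 2 against (Full, ARC): payoffs 6, 1.3 → best response ARC.
Node 2 against (Full, Full): payoffs 4.5, 5.1 → best response Full.
Node 3 against (ARC, ARC): payoffs 4.3, 3.9, 4.8 → best response Full.
Node 3 against (ARC, Full): payoffs 4.8, 1, 4.1 → best response LFU.
Node 3 against (Full, ARC): payoffs 3.1, 6, 2.2 → best response ARC.
Node 3 against (Full, Full): payoffs 1.2, 3.8, 0.9 → best response ARC.
Mutual best responses: (Full, ARC, ARC).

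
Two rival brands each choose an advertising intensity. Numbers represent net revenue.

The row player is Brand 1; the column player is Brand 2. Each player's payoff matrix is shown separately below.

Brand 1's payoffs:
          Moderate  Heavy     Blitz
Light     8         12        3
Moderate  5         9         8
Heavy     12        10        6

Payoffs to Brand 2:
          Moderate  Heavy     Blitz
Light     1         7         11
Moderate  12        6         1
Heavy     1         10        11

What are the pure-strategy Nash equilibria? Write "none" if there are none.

Brand 1 against Moderate: payoffs 8, 5, 12 → best response Heavy.
Brand 1 against Heavy: payoffs 12, 9, 10 → best response Light.
Brand 1 against Blitz: payoffs 3, 8, 6 → best response Moderate.
Brand 2 against Light: payoffs 1, 7, 11 → best response Blitz.
Brand 2 against Moderate: payoffs 12, 6, 1 → best response Moderate.
Brand 2 against Heavy: payoffs 1, 10, 11 → best response Blitz.
No profile is a mutual best response for all players.

This game has no pure Nash equilibrium.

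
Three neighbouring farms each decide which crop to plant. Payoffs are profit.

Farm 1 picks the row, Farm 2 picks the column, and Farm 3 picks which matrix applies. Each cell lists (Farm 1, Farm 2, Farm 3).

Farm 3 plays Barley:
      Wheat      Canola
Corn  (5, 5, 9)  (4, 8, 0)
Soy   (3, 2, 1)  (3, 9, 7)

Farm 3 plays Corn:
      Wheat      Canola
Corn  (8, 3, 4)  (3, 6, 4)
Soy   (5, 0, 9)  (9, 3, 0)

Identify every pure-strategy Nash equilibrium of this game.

(Corn, Wheat, Barley): Farm 2 can switch to Canola (5 → 8). Not NE.
(Corn, Wheat, Corn): Farm 2 can switch to Canola (3 → 6). Not NE.
(Corn, Canola, Barley): Farm 3 can switch to Corn (0 → 4). Not NE.
(Corn, Canola, Corn): Farm 1 can switch to Soy (3 → 9). Not NE.
(Soy, Wheat, Barley): Farm 1 can switch to Corn (3 → 5). Not NE.
(Soy, Wheat, Corn): Farm 1 can switch to Corn (5 → 8). Not NE.
(The remaining 2 profiles each have a profitable deviation by the same check.)

There is no pure-strategy Nash equilibrium.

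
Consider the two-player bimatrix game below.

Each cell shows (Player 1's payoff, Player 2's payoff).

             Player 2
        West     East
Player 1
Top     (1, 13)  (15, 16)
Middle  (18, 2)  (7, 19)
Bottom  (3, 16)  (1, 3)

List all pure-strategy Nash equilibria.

Player 1 against West: payoffs 1, 18, 3 → best response Middle.
Player 1 against East: payoffs 15, 7, 1 → best response Top.
Player 2 against Top: payoffs 13, 16 → best response East.
Player 2 against Middle: payoffs 2, 19 → best response East.
Player 2 against Bottom: payoffs 16, 3 → best response West.
Mutual best responses: (Top, East).

(Top, East)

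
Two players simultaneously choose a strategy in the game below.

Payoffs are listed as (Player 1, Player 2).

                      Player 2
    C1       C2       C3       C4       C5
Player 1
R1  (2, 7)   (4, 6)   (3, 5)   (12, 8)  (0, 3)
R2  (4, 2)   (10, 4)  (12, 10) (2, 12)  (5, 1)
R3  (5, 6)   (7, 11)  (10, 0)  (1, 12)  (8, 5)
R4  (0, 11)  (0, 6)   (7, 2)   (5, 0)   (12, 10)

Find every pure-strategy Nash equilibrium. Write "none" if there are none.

Pure NE: (R1, C4)

Player 1 against C1: payoffs 2, 4, 5, 0 → best response R3.
Player 1 against C2: payoffs 4, 10, 7, 0 → best response R2.
Player 1 against C3: payoffs 3, 12, 10, 7 → best response R2.
Player 1 against C4: payoffs 12, 2, 1, 5 → best response R1.
Player 1 against C5: payoffs 0, 5, 8, 12 → best response R4.
Player 2 against R1: payoffs 7, 6, 5, 8, 3 → best response C4.
Player 2 against R2: payoffs 2, 4, 10, 12, 1 → best response C4.
Player 2 against R3: payoffs 6, 11, 0, 12, 5 → best response C4.
Player 2 against R4: payoffs 11, 6, 2, 0, 10 → best response C1.
Mutual best responses: (R1, C4).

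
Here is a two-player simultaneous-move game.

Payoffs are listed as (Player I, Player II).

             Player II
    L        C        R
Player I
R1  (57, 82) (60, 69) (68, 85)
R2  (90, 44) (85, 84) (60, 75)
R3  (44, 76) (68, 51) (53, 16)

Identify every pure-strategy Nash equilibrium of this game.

Mark each player's best response to every combination of opponents' strategies; a profile where every player is best-responding is a pure Nash equilibrium.
Player I against L: payoffs 57, 90, 44 → best response R2.
Player I against C: payoffs 60, 85, 68 → best response R2.
Player I against R: payoffs 68, 60, 53 → best response R1.
Player II against R1: payoffs 82, 69, 85 → best response R.
Player II against R2: payoffs 44, 84, 75 → best response C.
Player II against R3: payoffs 76, 51, 16 → best response L.
Mutual best responses: (R1, R); (R2, C).

(R1, R), (R2, C)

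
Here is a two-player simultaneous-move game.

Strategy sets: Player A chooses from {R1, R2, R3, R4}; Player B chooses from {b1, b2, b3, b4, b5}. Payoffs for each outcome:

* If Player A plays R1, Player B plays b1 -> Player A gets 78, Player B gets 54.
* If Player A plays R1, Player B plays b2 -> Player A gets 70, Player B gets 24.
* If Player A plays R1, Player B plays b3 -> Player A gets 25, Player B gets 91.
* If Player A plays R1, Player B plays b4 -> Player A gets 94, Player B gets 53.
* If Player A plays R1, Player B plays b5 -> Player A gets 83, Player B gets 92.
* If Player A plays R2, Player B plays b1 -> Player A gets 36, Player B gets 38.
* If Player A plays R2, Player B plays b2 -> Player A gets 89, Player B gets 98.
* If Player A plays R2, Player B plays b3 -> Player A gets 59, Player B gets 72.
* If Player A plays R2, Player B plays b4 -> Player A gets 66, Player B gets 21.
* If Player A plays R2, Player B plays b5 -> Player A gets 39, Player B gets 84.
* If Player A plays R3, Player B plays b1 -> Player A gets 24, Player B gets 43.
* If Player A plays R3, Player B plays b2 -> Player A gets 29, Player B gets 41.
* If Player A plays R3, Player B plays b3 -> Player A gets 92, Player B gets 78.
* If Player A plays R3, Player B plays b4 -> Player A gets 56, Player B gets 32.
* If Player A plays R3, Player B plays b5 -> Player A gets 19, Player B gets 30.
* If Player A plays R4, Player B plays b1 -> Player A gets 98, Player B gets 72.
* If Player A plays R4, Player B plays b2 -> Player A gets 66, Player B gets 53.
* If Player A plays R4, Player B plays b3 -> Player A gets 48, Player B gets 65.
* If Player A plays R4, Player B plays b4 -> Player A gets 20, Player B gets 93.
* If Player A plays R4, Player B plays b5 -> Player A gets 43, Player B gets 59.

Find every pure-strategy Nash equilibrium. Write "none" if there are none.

(R1, b5); (R2, b2); (R3, b3)

(R1, b1): Player A can switch to R4 (78 → 98). Not NE.
(R1, b2): Player A can switch to R2 (70 → 89). Not NE.
(R1, b3): Player A can switch to R2 (25 → 59). Not NE.
(R1, b4): Player B can switch to b1 (53 → 54). Not NE.
(R1, b5): Player A gets 83, best alternative 43; Player B gets 92, best alternative 91. No profitable deviation — NE.
(R2, b1): Player A can switch to R1 (36 → 78). Not NE.
(R2, b2): Player A gets 89, best alternative 70; Player B gets 98, best alternative 84. No profitable deviation — NE.
(R2, b3): Player A can switch to R3 (59 → 92). Not NE.
(R2, b4): Player A can switch to R1 (66 → 94). Not NE.
(R2, b5): Player A can switch to R1 (39 → 83). Not NE.
(R3, b1): Player A can switch to R1 (24 → 78). Not NE.
(R3, b2): Player A can switch to R1 (29 → 70). Not NE.
(R3, b3): Player A gets 92, best alternative 59; Player B gets 78, best alternative 43. No profitable deviation — NE.
(R3, b4): Player A can switch to R1 (56 → 94). Not NE.
(R3, b5): Player A can switch to R1 (19 → 83). Not NE.
(The remaining 5 profiles each have a profitable deviation by the same check.)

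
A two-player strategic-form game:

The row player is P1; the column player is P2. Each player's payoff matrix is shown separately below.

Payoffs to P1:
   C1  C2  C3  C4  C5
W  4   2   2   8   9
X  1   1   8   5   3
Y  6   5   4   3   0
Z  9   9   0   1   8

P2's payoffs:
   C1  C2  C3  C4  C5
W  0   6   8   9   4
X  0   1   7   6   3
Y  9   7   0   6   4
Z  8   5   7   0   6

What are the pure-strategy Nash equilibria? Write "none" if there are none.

(W, C4); (X, C3); (Z, C1)

(W, C1): P1 can switch to Y (4 → 6). Not NE.
(W, C2): P1 can switch to Y (2 → 5). Not NE.
(W, C3): P1 can switch to X (2 → 8). Not NE.
(W, C4): P1 gets 8, best alternative 5; P2 gets 9, best alternative 8. No profitable deviation — NE.
(W, C5): P2 can switch to C2 (4 → 6). Not NE.
(X, C1): P1 can switch to W (1 → 4). Not NE.
(X, C2): P1 can switch to W (1 → 2). Not NE.
(X, C3): P1 gets 8, best alternative 4; P2 gets 7, best alternative 6. No profitable deviation — NE.
(X, C4): P1 can switch to W (5 → 8). Not NE.
(X, C5): P1 can switch to W (3 → 9). Not NE.
(Z, C1): P1 gets 9, best alternative 6; P2 gets 8, best alternative 7. No profitable deviation — NE.
(The remaining 9 profiles each have a profitable deviation by the same check.)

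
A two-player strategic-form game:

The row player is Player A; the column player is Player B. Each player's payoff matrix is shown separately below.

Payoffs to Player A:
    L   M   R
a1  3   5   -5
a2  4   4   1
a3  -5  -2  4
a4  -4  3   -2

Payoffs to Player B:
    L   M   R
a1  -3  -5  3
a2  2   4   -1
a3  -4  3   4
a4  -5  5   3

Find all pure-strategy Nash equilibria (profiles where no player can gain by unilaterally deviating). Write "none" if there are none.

The unique pure-strategy Nash equilibrium is (a3, R).

For each strategy profile, look for a profitable unilateral deviation.
(a1, L): Player A can switch to a2 (3 → 4). Not NE.
(a1, M): Player B can switch to L (-5 → -3). Not NE.
(a1, R): Player A can switch to a2 (-5 → 1). Not NE.
(a2, L): Player B can switch to M (2 → 4). Not NE.
(a2, M): Player A can switch to a1 (4 → 5). Not NE.
(a2, R): Player A can switch to a3 (1 → 4). Not NE.
(a3, L): Player A can switch to a1 (-5 → 3). Not NE.
(a3, M): Player A can switch to a1 (-2 → 5). Not NE.
(a3, R): Player A gets 4, best alternative 1; Player B gets 4, best alternative 3. No profitable deviation — NE.
(a4, L): Player A can switch to a1 (-4 → 3). Not NE.
(a4, M): Player A can switch to a1 (3 → 5). Not NE.
(The remaining 1 profile has a profitable deviation by the same check.)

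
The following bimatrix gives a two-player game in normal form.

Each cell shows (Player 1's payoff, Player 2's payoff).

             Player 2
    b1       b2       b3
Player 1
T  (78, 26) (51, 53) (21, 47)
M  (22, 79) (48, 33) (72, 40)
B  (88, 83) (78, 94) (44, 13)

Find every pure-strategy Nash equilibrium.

(B, b2)

For each strategy profile, look for a profitable unilateral deviation.
(T, b1): Player 1 can switch to B (78 → 88). Not NE.
(T, b2): Player 1 can switch to B (51 → 78). Not NE.
(T, b3): Player 1 can switch to M (21 → 72). Not NE.
(M, b1): Player 1 can switch to T (22 → 78). Not NE.
(M, b2): Player 1 can switch to T (48 → 51). Not NE.
(M, b3): Player 2 can switch to b1 (40 → 79). Not NE.
(B, b1): Player 2 can switch to b2 (83 → 94). Not NE.
(B, b2): Player 1 gets 78, best alternative 51; Player 2 gets 94, best alternative 83. No profitable deviation — NE.
(B, b3): Player 1 can switch to M (44 → 72). Not NE.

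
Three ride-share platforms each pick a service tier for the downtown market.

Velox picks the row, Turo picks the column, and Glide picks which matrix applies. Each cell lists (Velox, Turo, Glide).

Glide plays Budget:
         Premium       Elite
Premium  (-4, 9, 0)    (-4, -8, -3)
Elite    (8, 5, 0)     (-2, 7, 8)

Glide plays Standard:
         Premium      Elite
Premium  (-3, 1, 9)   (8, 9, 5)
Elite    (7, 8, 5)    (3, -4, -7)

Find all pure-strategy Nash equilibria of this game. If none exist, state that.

For each player, find the best response to each opponent profile; mutual best responses are the pure NE.
Velox against (Premium, Budget): payoffs -4, 8 → best response Elite.
Velox against (Premium, Standard): payoffs -3, 7 → best response Elite.
Velox against (Elite, Budget): payoffs -4, -2 → best response Elite.
Velox against (Elite, Standard): payoffs 8, 3 → best response Premium.
Turo against (Premium, Budget): payoffs 9, -8 → best response Premium.
Turo against (Premium, Standard): payoffs 1, 9 → best response Elite.
Turo against (Elite, Budget): payoffs 5, 7 → best response Elite.
Turo against (Elite, Standard): payoffs 8, -4 → best response Premium.
Glide against (Premium, Premium): payoffs 0, 9 → best response Standard.
Glide against (Premium, Elite): payoffs -3, 5 → best response Standard.
Glide against (Elite, Premium): payoffs 0, 5 → best response Standard.
Glide against (Elite, Elite): payoffs 8, -7 → best response Budget.
Mutual best responses: (Premium, Elite, Standard); (Elite, Premium, Standard); (Elite, Elite, Budget).

The pure Nash equilibria are (Premium, Elite, Standard); (Elite, Premium, Standard); (Elite, Elite, Budget).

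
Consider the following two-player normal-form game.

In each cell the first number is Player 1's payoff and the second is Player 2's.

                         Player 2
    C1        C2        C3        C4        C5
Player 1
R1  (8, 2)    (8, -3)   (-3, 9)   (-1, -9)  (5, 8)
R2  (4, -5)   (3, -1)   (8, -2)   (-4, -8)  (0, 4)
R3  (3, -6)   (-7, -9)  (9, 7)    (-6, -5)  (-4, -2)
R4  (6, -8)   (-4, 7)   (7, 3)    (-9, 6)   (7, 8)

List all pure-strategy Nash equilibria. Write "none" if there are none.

(R3, C3) and (R4, C5)

Player 1 against C1: payoffs 8, 4, 3, 6 → best response R1.
Player 1 against C2: payoffs 8, 3, -7, -4 → best response R1.
Player 1 against C3: payoffs -3, 8, 9, 7 → best response R3.
Player 1 against C4: payoffs -1, -4, -6, -9 → best response R1.
Player 1 against C5: payoffs 5, 0, -4, 7 → best response R4.
Player 2 against R1: payoffs 2, -3, 9, -9, 8 → best response C3.
Player 2 against R2: payoffs -5, -1, -2, -8, 4 → best response C5.
Player 2 against R3: payoffs -6, -9, 7, -5, -2 → best response C3.
Player 2 against R4: payoffs -8, 7, 3, 6, 8 → best response C5.
Mutual best responses: (R3, C3); (R4, C5).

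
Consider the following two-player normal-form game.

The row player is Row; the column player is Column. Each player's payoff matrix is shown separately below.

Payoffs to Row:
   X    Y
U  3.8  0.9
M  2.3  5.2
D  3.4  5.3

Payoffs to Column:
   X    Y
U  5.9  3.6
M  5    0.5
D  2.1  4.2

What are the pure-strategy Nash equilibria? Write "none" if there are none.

For each player, find the best response to each opponent profile; mutual best responses are the pure NE.
Row against X: payoffs 3.8, 2.3, 3.4 → best response U.
Row against Y: payoffs 0.9, 5.2, 5.3 → best response D.
Column against U: payoffs 5.9, 3.6 → best response X.
Column against M: payoffs 5, 0.5 → best response X.
Column against D: payoffs 2.1, 4.2 → best response Y.
Mutual best responses: (U, X); (D, Y).

The pure Nash equilibria are (U, X), (D, Y).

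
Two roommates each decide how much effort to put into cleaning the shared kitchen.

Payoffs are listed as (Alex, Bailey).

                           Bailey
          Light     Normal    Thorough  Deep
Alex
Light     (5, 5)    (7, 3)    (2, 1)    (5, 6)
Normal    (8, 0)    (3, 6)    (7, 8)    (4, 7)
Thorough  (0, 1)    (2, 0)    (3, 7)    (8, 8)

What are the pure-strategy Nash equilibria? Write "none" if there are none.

(Normal, Thorough) and (Thorough, Deep)

Alex against Light: payoffs 5, 8, 0 → best response Normal.
Alex against Normal: payoffs 7, 3, 2 → best response Light.
Alex against Thorough: payoffs 2, 7, 3 → best response Normal.
Alex against Deep: payoffs 5, 4, 8 → best response Thorough.
Bailey against Light: payoffs 5, 3, 1, 6 → best response Deep.
Bailey against Normal: payoffs 0, 6, 8, 7 → best response Thorough.
Bailey against Thorough: payoffs 1, 0, 7, 8 → best response Deep.
Mutual best responses: (Normal, Thorough); (Thorough, Deep).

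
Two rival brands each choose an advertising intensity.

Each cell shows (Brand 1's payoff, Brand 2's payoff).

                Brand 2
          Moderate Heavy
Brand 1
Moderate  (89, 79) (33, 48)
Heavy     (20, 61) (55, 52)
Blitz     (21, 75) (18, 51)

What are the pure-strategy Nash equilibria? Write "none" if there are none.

(Moderate, Moderate)

(Moderate, Moderate): Brand 1 gets 89, best alternative 21; Brand 2 gets 79, best alternative 48. No profitable deviation — NE.
(Moderate, Heavy): Brand 1 can switch to Heavy (33 → 55). Not NE.
(Heavy, Moderate): Brand 1 can switch to Moderate (20 → 89). Not NE.
(Heavy, Heavy): Brand 2 can switch to Moderate (52 → 61). Not NE.
(Blitz, Moderate): Brand 1 can switch to Moderate (21 → 89). Not NE.
(Blitz, Heavy): Brand 1 can switch to Moderate (18 → 33). Not NE.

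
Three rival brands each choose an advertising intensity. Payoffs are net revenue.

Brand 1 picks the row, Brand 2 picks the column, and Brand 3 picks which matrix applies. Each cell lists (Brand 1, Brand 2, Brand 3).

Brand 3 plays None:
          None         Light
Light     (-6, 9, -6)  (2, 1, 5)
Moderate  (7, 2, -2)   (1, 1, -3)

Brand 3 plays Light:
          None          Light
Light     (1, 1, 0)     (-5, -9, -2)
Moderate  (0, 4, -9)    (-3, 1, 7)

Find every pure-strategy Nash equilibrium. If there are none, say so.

(Light, None, Light) and (Moderate, None, None)

Brand 1 against (None, None): payoffs -6, 7 → best response Moderate.
Brand 1 against (None, Light): payoffs 1, 0 → best response Light.
Brand 1 against (Light, None): payoffs 2, 1 → best response Light.
Brand 1 against (Light, Light): payoffs -5, -3 → best response Moderate.
Brand 2 against (Light, None): payoffs 9, 1 → best response None.
Brand 2 against (Light, Light): payoffs 1, -9 → best response None.
Brand 2 against (Moderate, None): payoffs 2, 1 → best response None.
Brand 2 against (Moderate, Light): payoffs 4, 1 → best response None.
Brand 3 against (Light, None): payoffs -6, 0 → best response Light.
Brand 3 against (Light, Light): payoffs 5, -2 → best response None.
Brand 3 against (Moderate, None): payoffs -2, -9 → best response None.
Brand 3 against (Moderate, Light): payoffs -3, 7 → best response Light.
Mutual best responses: (Light, None, Light); (Moderate, None, None).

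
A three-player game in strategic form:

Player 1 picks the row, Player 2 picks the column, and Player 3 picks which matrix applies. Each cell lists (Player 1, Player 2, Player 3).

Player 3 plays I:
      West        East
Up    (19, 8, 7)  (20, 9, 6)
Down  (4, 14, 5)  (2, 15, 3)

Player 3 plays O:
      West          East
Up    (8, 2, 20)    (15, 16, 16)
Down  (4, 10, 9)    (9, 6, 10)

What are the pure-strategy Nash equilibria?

For each player, find the best response to each opponent profile; mutual best responses are the pure NE.
Player 1 against (West, I): payoffs 19, 4 → best response Up.
Player 1 against (West, O): payoffs 8, 4 → best response Up.
Player 1 against (East, I): payoffs 20, 2 → best response Up.
Player 1 against (East, O): payoffs 15, 9 → best response Up.
Player 2 against (Up, I): payoffs 8, 9 → best response East.
Player 2 against (Up, O): payoffs 2, 16 → best response East.
Player 2 against (Down, I): payoffs 14, 15 → best response East.
Player 2 against (Down, O): payoffs 10, 6 → best response West.
Player 3 against (Up, West): payoffs 7, 20 → best response O.
Player 3 against (Up, East): payoffs 6, 16 → best response O.
Player 3 against (Down, West): payoffs 5, 9 → best response O.
Player 3 against (Down, East): payoffs 3, 10 → best response O.
Mutual best responses: (Up, East, O).

(Up, East, O)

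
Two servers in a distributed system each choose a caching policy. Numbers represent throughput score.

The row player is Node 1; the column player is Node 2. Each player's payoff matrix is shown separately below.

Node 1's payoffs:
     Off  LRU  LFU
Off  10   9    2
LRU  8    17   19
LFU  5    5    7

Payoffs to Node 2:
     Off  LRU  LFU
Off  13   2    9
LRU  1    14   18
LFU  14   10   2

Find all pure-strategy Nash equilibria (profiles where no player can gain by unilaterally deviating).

For each player, find the best response to each opponent profile; mutual best responses are the pure NE.
Node 1 against Off: payoffs 10, 8, 5 → best response Off.
Node 1 against LRU: payoffs 9, 17, 5 → best response LRU.
Node 1 against LFU: payoffs 2, 19, 7 → best response LRU.
Node 2 against Off: payoffs 13, 2, 9 → best response Off.
Node 2 against LRU: payoffs 1, 14, 18 → best response LFU.
Node 2 against LFU: payoffs 14, 10, 2 → best response Off.
Mutual best responses: (Off, Off); (LRU, LFU).

Pure-strategy Nash equilibria: (Off, Off), (LRU, LFU)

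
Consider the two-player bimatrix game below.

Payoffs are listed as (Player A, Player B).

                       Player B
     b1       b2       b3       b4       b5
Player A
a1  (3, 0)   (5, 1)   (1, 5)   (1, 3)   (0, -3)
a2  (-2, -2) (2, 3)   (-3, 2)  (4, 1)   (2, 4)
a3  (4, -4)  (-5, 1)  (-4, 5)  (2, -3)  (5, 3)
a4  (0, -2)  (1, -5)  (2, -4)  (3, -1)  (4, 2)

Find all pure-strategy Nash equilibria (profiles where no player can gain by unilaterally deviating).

Check each profile: it is a Nash equilibrium iff no player can strictly gain by switching unilaterally.
(a1, b1): Player A can switch to a3 (3 → 4). Not NE.
(a1, b2): Player B can switch to b3 (1 → 5). Not NE.
(a1, b3): Player A can switch to a4 (1 → 2). Not NE.
(a1, b4): Player A can switch to a2 (1 → 4). Not NE.
(a1, b5): Player A can switch to a2 (0 → 2). Not NE.
(a2, b1): Player A can switch to a1 (-2 → 3). Not NE.
(a2, b2): Player A can switch to a1 (2 → 5). Not NE.
(a2, b3): Player A can switch to a1 (-3 → 1). Not NE.
(a2, b4): Player B can switch to b2 (1 → 3). Not NE.
(a2, b5): Player A can switch to a3 (2 → 5). Not NE.
(a3, b1): Player B can switch to b2 (-4 → 1). Not NE.
(a3, b2): Player A can switch to a1 (-5 → 5). Not NE.
(The remaining 8 profiles each have a profitable deviation by the same check.)

none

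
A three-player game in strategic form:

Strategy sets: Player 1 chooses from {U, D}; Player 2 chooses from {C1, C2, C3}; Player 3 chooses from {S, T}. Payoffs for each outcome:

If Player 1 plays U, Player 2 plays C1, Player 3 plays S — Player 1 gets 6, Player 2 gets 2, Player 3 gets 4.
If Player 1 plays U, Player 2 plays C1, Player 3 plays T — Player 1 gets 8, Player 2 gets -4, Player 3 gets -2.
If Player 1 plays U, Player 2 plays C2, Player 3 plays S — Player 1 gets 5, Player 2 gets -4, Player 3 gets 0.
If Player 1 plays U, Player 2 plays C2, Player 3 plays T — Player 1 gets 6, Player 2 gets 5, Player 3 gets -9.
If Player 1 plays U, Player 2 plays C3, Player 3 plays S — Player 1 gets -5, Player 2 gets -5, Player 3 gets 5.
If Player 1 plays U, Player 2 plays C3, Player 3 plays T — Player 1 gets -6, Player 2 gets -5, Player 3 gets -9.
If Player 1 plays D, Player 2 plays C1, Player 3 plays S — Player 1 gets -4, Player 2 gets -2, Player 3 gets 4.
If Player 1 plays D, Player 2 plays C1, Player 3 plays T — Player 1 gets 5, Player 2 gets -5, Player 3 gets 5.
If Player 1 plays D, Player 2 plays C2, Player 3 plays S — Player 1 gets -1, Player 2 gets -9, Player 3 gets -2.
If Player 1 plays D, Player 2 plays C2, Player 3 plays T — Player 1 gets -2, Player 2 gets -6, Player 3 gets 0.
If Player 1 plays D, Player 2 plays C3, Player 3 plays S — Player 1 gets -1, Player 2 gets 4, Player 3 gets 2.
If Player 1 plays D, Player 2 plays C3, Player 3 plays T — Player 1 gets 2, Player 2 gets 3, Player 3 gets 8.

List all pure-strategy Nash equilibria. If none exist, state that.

Pure-strategy Nash equilibria: (U, C1, S) and (D, C3, T)

Check each profile: it is a Nash equilibrium iff no player can strictly gain by switching unilaterally.
(U, C1, S): Player 1 gets 6, best alternative -4; Player 2 gets 2, best alternative -4; Player 3 gets 4, best alternative -2. No profitable deviation — NE.
(U, C1, T): Player 2 can switch to C2 (-4 → 5). Not NE.
(U, C2, S): Player 2 can switch to C1 (-4 → 2). Not NE.
(U, C2, T): Player 3 can switch to S (-9 → 0). Not NE.
(U, C3, S): Player 1 can switch to D (-5 → -1). Not NE.
(U, C3, T): Player 1 can switch to D (-6 → 2). Not NE.
(D, C1, S): Player 1 can switch to U (-4 → 6). Not NE.
(D, C3, T): Player 1 gets 2, best alternative -6; Player 2 gets 3, best alternative -5; Player 3 gets 8, best alternative 2. No profitable deviation — NE.
(The remaining 4 profiles each have a profitable deviation by the same check.)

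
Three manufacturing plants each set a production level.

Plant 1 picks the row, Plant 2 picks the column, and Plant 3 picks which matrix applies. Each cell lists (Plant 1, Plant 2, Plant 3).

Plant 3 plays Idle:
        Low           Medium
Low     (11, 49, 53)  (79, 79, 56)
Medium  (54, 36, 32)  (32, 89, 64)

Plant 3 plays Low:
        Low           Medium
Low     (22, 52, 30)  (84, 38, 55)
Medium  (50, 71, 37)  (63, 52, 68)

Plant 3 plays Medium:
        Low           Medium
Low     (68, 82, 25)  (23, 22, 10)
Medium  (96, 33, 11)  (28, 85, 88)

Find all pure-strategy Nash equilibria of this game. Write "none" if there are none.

(Low, Low, Idle): Plant 1 can switch to Medium (11 → 54). Not NE.
(Low, Low, Low): Plant 1 can switch to Medium (22 → 50). Not NE.
(Low, Low, Medium): Plant 1 can switch to Medium (68 → 96). Not NE.
(Low, Medium, Idle): Plant 1 gets 79, best alternative 32; Plant 2 gets 79, best alternative 49; Plant 3 gets 56, best alternative 55. No profitable deviation — NE.
(Low, Medium, Low): Plant 2 can switch to Low (38 → 52). Not NE.
(Low, Medium, Medium): Plant 1 can switch to Medium (23 → 28). Not NE.
(Medium, Low, Idle): Plant 2 can switch to Medium (36 → 89). Not NE.
(Medium, Low, Low): Plant 1 gets 50, best alternative 22; Plant 2 gets 71, best alternative 52; Plant 3 gets 37, best alternative 32. No profitable deviation — NE.
(Medium, Low, Medium): Plant 2 can switch to Medium (33 → 85). Not NE.
(Medium, Medium, Idle): Plant 1 can switch to Low (32 → 79). Not NE.
(Medium, Medium, Low): Plant 1 can switch to Low (63 → 84). Not NE.
(Medium, Medium, Medium): Plant 1 gets 28, best alternative 23; Plant 2 gets 85, best alternative 33; Plant 3 gets 88, best alternative 68. No profitable deviation — NE.

(Low, Medium, Idle), (Medium, Low, Low), (Medium, Medium, Medium)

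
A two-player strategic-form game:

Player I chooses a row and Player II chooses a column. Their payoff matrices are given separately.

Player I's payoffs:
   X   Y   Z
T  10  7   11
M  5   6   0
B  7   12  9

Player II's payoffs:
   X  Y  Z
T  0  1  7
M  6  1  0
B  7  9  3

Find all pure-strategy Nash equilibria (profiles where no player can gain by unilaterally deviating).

The pure Nash equilibria are (T, Z); (B, Y).

Player I against X: payoffs 10, 5, 7 → best response T.
Player I against Y: payoffs 7, 6, 12 → best response B.
Player I against Z: payoffs 11, 0, 9 → best response T.
Player II against T: payoffs 0, 1, 7 → best response Z.
Player II against M: payoffs 6, 1, 0 → best response X.
Player II against B: payoffs 7, 9, 3 → best response Y.
Mutual best responses: (T, Z); (B, Y).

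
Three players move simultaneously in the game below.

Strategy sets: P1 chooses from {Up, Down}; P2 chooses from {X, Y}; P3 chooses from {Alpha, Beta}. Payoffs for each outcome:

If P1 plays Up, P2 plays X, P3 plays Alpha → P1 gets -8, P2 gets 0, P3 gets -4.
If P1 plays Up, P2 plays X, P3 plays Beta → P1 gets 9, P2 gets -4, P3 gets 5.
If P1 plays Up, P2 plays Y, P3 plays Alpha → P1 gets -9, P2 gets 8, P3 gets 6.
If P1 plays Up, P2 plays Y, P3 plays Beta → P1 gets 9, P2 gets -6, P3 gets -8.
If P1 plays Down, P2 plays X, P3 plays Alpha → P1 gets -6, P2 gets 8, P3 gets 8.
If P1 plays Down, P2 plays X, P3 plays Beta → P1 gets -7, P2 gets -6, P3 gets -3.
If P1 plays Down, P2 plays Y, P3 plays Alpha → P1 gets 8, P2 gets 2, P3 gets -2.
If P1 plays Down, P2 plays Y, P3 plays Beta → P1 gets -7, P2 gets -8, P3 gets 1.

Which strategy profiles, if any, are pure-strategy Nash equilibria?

(Up, X, Alpha): P1 can switch to Down (-8 → -6). Not NE.
(Up, X, Beta): P1 gets 9, best alternative -7; P2 gets -4, best alternative -6; P3 gets 5, best alternative -4. No profitable deviation — NE.
(Up, Y, Alpha): P1 can switch to Down (-9 → 8). Not NE.
(Up, Y, Beta): P2 can switch to X (-6 → -4). Not NE.
(Down, X, Alpha): P1 gets -6, best alternative -8; P2 gets 8, best alternative 2; P3 gets 8, best alternative -3. No profitable deviation — NE.
(Down, X, Beta): P1 can switch to Up (-7 → 9). Not NE.
(Down, Y, Alpha): P2 can switch to X (2 → 8). Not NE.
(Down, Y, Beta): P1 can switch to Up (-7 → 9). Not NE.

Pure-strategy Nash equilibria: (Up, X, Beta); (Down, X, Alpha)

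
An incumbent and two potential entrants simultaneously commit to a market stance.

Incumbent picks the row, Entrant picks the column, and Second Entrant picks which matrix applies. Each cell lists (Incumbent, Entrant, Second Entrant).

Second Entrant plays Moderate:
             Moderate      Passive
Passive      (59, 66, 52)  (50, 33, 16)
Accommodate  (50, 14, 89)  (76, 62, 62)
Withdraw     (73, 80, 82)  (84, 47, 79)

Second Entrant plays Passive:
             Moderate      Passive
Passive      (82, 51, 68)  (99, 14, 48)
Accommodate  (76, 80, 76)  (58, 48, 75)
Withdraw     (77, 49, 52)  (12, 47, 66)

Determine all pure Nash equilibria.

(Passive, Moderate, Passive) and (Withdraw, Moderate, Moderate)

Check each profile: it is a Nash equilibrium iff no player can strictly gain by switching unilaterally.
(Passive, Moderate, Moderate): Incumbent can switch to Withdraw (59 → 73). Not NE.
(Passive, Moderate, Passive): Incumbent gets 82, best alternative 77; Entrant gets 51, best alternative 14; Second Entrant gets 68, best alternative 52. No profitable deviation — NE.
(Passive, Passive, Moderate): Incumbent can switch to Accommodate (50 → 76). Not NE.
(Passive, Passive, Passive): Entrant can switch to Moderate (14 → 51). Not NE.
(Accommodate, Moderate, Moderate): Incumbent can switch to Passive (50 → 59). Not NE.
(Accommodate, Moderate, Passive): Incumbent can switch to Passive (76 → 82). Not NE.
(Accommodate, Passive, Moderate): Incumbent can switch to Withdraw (76 → 84). Not NE.
(Withdraw, Moderate, Moderate): Incumbent gets 73, best alternative 59; Entrant gets 80, best alternative 47; Second Entrant gets 82, best alternative 52. No profitable deviation — NE.
(The remaining 4 profiles each have a profitable deviation by the same check.)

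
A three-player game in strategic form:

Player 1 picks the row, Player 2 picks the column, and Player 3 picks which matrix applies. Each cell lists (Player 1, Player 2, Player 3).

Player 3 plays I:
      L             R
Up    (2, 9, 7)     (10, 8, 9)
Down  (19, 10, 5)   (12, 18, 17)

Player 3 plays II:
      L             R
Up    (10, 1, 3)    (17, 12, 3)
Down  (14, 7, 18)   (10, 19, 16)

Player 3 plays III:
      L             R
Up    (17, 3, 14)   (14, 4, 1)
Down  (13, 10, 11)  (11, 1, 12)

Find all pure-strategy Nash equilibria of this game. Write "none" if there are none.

The unique pure-strategy Nash equilibrium is (Down, R, I).

For each strategy profile, look for a profitable unilateral deviation.
(Up, L, I): Player 1 can switch to Down (2 → 19). Not NE.
(Up, L, II): Player 1 can switch to Down (10 → 14). Not NE.
(Up, L, III): Player 2 can switch to R (3 → 4). Not NE.
(Up, R, I): Player 1 can switch to Down (10 → 12). Not NE.
(Up, R, II): Player 3 can switch to I (3 → 9). Not NE.
(Up, R, III): Player 3 can switch to I (1 → 9). Not NE.
(Down, L, I): Player 2 can switch to R (10 → 18). Not NE.
(Down, L, II): Player 2 can switch to R (7 → 19). Not NE.
(Down, L, III): Player 1 can switch to Up (13 → 17). Not NE.
(Down, R, I): Player 1 gets 12, best alternative 10; Player 2 gets 18, best alternative 10; Player 3 gets 17, best alternative 16. No profitable deviation — NE.
(Down, R, II): Player 1 can switch to Up (10 → 17). Not NE.
(The remaining 1 profile has a profitable deviation by the same check.)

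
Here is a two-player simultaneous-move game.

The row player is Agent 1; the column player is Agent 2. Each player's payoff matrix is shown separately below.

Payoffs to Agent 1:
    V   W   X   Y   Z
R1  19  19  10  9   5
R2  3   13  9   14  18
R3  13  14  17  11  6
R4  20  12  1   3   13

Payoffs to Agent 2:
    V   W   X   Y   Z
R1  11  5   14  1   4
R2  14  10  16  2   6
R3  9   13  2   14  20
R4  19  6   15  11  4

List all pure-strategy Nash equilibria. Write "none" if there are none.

(R4, V)

Check each profile: it is a Nash equilibrium iff no player can strictly gain by switching unilaterally.
(R1, V): Agent 1 can switch to R4 (19 → 20). Not NE.
(R1, W): Agent 2 can switch to V (5 → 11). Not NE.
(R1, X): Agent 1 can switch to R3 (10 → 17). Not NE.
(R1, Y): Agent 1 can switch to R2 (9 → 14). Not NE.
(R1, Z): Agent 1 can switch to R2 (5 → 18). Not NE.
(R2, V): Agent 1 can switch to R1 (3 → 19). Not NE.
(R4, V): Agent 1 gets 20, best alternative 19; Agent 2 gets 19, best alternative 15. No profitable deviation — NE.
(The remaining 13 profiles each have a profitable deviation by the same check.)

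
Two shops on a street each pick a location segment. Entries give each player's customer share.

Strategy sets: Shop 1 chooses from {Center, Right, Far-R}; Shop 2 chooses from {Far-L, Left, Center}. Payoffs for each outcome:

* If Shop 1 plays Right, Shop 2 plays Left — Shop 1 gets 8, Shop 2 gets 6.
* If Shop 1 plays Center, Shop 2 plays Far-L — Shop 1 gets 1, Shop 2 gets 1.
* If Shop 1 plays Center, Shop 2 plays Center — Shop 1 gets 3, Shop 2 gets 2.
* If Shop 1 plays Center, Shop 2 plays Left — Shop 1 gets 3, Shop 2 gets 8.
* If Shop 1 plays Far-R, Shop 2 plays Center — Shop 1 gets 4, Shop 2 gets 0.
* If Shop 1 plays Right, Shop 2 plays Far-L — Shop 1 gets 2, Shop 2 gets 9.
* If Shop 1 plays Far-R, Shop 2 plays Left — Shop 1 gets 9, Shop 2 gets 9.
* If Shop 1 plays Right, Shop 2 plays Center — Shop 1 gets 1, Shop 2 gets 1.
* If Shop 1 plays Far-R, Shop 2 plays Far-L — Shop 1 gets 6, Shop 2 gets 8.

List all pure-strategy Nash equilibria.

Shop 1 against Far-L: payoffs 1, 2, 6 → best response Far-R.
Shop 1 against Left: payoffs 3, 8, 9 → best response Far-R.
Shop 1 against Center: payoffs 3, 1, 4 → best response Far-R.
Shop 2 against Center: payoffs 1, 8, 2 → best response Left.
Shop 2 against Right: payoffs 9, 6, 1 → best response Far-L.
Shop 2 against Far-R: payoffs 8, 9, 0 → best response Left.
Mutual best responses: (Far-R, Left).

(Far-R, Left)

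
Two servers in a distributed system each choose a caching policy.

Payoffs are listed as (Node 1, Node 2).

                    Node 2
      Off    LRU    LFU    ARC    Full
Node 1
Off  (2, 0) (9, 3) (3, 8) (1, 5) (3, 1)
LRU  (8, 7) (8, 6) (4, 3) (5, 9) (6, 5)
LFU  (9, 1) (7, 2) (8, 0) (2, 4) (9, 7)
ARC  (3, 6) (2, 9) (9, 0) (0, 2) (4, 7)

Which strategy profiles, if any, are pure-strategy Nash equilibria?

Pure-strategy Nash equilibria: (LRU, ARC), (LFU, Full)

Mark each player's best response to every combination of opponents' strategies; a profile where every player is best-responding is a pure Nash equilibrium.
Node 1 against Off: payoffs 2, 8, 9, 3 → best response LFU.
Node 1 against LRU: payoffs 9, 8, 7, 2 → best response Off.
Node 1 against LFU: payoffs 3, 4, 8, 9 → best response ARC.
Node 1 against ARC: payoffs 1, 5, 2, 0 → best response LRU.
Node 1 against Full: payoffs 3, 6, 9, 4 → best response LFU.
Node 2 against Off: payoffs 0, 3, 8, 5, 1 → best response LFU.
Node 2 against LRU: payoffs 7, 6, 3, 9, 5 → best response ARC.
Node 2 against LFU: payoffs 1, 2, 0, 4, 7 → best response Full.
Node 2 against ARC: payoffs 6, 9, 0, 2, 7 → best response LRU.
Mutual best responses: (LRU, ARC); (LFU, Full).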